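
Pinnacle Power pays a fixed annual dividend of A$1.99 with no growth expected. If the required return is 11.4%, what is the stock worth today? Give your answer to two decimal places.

A$17.46

Zero-growth DDM (perpetuity): P₀ = D/r = 1.99 / 0.114 = 17.4561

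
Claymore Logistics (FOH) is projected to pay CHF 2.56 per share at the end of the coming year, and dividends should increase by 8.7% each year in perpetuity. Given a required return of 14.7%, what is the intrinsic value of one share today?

CHF 42.67

Gordon growth model: P₀ = D₁/(r − g), with D₁ = 2.56 given directly.
P₀ = 2.5600 / (0.147 − 0.087) = 2.5600 / 0.06 = 42.6667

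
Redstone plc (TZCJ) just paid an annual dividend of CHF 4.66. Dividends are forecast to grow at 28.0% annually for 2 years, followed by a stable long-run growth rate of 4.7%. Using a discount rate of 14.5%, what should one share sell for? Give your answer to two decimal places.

Two-stage DDM. Project D₁…D_2 at 0.28, terminal growth 0.047, discount at r = 0.145.
D_1 = 5.9648
D_2 = 7.6349
Terminal value at t=2: TV = D_3/(r−g) = 7.9938/(0.145−0.047) = 81.5692
P₀ = 5.9648/(1+0.145)^1 + 7.6349/(1+0.145)^2 + 81.5692/(1+0.145)^2 = 73.2510

CHF 73.25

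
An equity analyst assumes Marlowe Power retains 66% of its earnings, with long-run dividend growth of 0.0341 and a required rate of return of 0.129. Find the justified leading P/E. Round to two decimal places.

3.58

Payout ratio b = 1 − 0.66 = 0.34.
Justified leading P/E = b/(r−g) = 0.34/(0.129−0.0341) = 3.5827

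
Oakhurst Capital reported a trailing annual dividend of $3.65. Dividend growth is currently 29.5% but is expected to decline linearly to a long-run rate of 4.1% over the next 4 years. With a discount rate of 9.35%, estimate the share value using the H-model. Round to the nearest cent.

$107.69

H-model: P₀ = D₀[(1+g_L) + H(g_S−g_L)]/(r−g_L), with H = 4/2 = 2.
P₀ = 3.65 × [(1+0.041) + 2×(0.295−0.041)] / (0.0935−0.041)
   = 3.65 × 1.5490 / 0.0525 = 107.6924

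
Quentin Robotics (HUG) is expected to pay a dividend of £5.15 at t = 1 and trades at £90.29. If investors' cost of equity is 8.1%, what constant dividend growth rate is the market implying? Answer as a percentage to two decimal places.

2.40%

From P₀ = D₁/(r − g), the implied growth is g = r − D₁/P₀.
g = 0.081 − 5.15/90.29 = 0.081 − 0.05704 = 0.02396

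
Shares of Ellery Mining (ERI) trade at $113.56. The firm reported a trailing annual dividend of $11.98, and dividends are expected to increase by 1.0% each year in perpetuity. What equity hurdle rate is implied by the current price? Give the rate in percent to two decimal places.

Rearranging the constant-growth DDM: r = D₁/P₀ + g.
D₁ = 11.98 × (1 + 0.01) = 12.0998.
r = 12.0998 / 113.56 + 0.01 = 0.10655 + 0.01 = 0.11655

11.65%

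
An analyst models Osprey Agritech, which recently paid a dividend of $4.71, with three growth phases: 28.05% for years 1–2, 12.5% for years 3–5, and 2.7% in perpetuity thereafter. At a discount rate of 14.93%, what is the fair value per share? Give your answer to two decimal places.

$73.95

Three-stage DDM. Project D₁…D_5; terminal Gordon value at t=5 with g = 0.027; discount at r = 0.1493.
D_1 = 6.0312
D_2 = 7.7229
D_3 = 8.6883
D_4 = 9.7743
D_5 = 10.9961
TV_5 = 11.2930/(0.1493−0.027) = 92.3382
P₀ = Σ Dₜ/(1+r)ᵗ + TV_5/(1+r)^5 = 73.9517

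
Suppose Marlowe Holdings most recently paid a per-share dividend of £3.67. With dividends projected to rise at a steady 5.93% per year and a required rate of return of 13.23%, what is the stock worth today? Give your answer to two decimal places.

£53.26

Gordon growth model: P₀ = D₁/(r − g). D₁ = 3.67 × (1 + 0.0593) = 3.8876.
P₀ = 3.8876 / (0.1323 − 0.0593) = 3.8876 / 0.073 = 53.2552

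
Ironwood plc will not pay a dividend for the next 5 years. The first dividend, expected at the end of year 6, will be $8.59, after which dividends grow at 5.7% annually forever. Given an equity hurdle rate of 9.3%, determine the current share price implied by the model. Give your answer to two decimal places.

$152.96

Deferred-dividend DDM. At t=5 the remaining stream is a growing perpetuity with first payment D_6 = 8.59.
V_5 = D_6/(r−g) = 8.59/(0.093−0.057) = 238.6111
P₀ = V_5/(1+r)^5 = 238.6111/(1+0.093)^5 = 152.9642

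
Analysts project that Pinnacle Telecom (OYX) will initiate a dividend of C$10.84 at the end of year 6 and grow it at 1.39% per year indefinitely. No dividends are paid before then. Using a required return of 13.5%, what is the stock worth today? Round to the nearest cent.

C$47.52

Deferred-dividend DDM. At t=5 the remaining stream is a growing perpetuity with first payment D_6 = 10.84.
V_5 = D_6/(r−g) = 10.84/(0.135−0.0139) = 89.5128
P₀ = V_5/(1+r)^5 = 89.5128/(1+0.135)^5 = 47.5232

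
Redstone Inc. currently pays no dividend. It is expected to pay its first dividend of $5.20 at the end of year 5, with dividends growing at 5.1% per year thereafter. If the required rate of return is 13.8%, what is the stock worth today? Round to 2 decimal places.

$35.64

Deferred-dividend DDM. At t=4 the remaining stream is a growing perpetuity with first payment D_5 = 5.20.
V_4 = D_5/(r−g) = 5.20/(0.138−0.051) = 59.7701
P₀ = V_4/(1+r)^4 = 59.7701/(1+0.138)^4 = 35.6381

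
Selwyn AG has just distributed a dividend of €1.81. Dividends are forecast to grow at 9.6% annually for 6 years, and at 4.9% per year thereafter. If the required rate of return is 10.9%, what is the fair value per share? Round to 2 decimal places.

€39.91

Two-stage DDM. Project D₁…D_6 at 0.096, terminal growth 0.049, discount at r = 0.109.
D_1 = 1.9838
D_2 = 2.1742
D_3 = 2.3829
D_4 = 2.6117
D_5 = 2.8624
D_6 = 3.1372
Terminal value at t=6: TV = D_7/(r−g) = 3.2909/(0.109−0.049) = 54.8487
P₀ = 1.9838/(1+0.109)^1 + 2.1742/(1+0.109)^2 + 2.3829/(1+0.109)^3 + 2.6117/(1+0.109)^4 + 2.8624/(1+0.109)^5 + 3.1372/(1+0.109)^6 + 54.8487/(1+0.109)^6 = 39.9064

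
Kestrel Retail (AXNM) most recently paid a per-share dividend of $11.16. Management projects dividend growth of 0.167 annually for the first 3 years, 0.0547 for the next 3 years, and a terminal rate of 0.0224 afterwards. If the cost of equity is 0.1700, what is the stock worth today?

$116.60

Three-stage DDM. Project D₁…D_6; terminal Gordon value at t=6 with g = 0.0224; discount at r = 0.17.
D_1 = 13.0237
D_2 = 15.1987
D_3 = 17.7369
D_4 = 18.7071
D_5 = 19.7303
D_6 = 20.8096
TV_6 = 21.2757/(0.17−0.0224) = 144.1445
P₀ = Σ Dₜ/(1+r)ᵗ + TV_6/(1+r)^6 = 116.5963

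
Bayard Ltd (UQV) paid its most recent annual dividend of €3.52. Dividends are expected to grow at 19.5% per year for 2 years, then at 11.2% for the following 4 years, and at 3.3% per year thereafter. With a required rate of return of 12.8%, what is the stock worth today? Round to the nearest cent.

Three-stage DDM. Project D₁…D_6; terminal Gordon value at t=6 with g = 0.033; discount at r = 0.128.
D_1 = 4.2064
D_2 = 5.0266
D_3 = 5.5896
D_4 = 6.2157
D_5 = 6.9118
D_6 = 7.6860
TV_6 = 7.9396/(0.128−0.033) = 83.5746
P₀ = Σ Dₜ/(1+r)ᵗ + TV_6/(1+r)^6 = 63.5009

€63.50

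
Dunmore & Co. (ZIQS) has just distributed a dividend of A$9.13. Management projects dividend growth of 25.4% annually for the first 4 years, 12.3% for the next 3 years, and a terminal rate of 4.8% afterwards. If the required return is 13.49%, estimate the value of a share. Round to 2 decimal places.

A$246.15

Three-stage DDM. Project D₁…D_7; terminal Gordon value at t=7 with g = 0.048; discount at r = 0.1349.
D_1 = 11.4490
D_2 = 14.3571
D_3 = 18.0038
D_4 = 22.5767
D_5 = 25.3537
D_6 = 28.4722
D_7 = 31.9742
TV_7 = 33.5090/(0.1349−0.048) = 385.6041
P₀ = Σ Dₜ/(1+r)ᵗ + TV_7/(1+r)^7 = 246.1530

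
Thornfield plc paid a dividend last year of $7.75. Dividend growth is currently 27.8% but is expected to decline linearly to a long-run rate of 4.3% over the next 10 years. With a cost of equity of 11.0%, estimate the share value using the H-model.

$256.56

H-model: P₀ = D₀[(1+g_L) + H(g_S−g_L)]/(r−g_L), with H = 10/2 = 5.
P₀ = 7.75 × [(1+0.043) + 5×(0.278−0.043)] / (0.11−0.043)
   = 7.75 × 2.2180 / 0.067 = 256.5597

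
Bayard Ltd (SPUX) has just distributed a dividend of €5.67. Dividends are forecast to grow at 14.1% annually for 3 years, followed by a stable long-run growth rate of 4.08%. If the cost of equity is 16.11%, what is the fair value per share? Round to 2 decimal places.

Two-stage DDM. Project D₁…D_3 at 0.141, terminal growth 0.0408, discount at r = 0.1611.
D_1 = 6.4695
D_2 = 7.3817
D_3 = 8.4225
Terminal value at t=3: TV = D_4/(r−g) = 8.7661/(0.1611−0.0408) = 72.8688
P₀ = 6.4695/(1+0.1611)^1 + 7.3817/(1+0.1611)^2 + 8.4225/(1+0.1611)^3 + 72.8688/(1+0.1611)^3 = 62.9792

€62.98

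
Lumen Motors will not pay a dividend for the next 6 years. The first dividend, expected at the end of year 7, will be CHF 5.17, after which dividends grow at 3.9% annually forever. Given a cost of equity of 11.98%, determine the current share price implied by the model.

CHF 32.45

Deferred-dividend DDM. At t=6 the remaining stream is a growing perpetuity with first payment D_7 = 5.17.
V_6 = D_7/(r−g) = 5.17/(0.1198−0.039) = 63.9851
P₀ = V_6/(1+r)^6 = 63.9851/(1+0.1198)^6 = 32.4516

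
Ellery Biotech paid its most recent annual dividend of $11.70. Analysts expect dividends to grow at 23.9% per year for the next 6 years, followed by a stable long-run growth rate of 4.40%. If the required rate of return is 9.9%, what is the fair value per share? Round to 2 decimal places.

$565.06

Two-stage DDM. Project D₁…D_6 at 0.239, terminal growth 0.044, discount at r = 0.099.
D_1 = 14.4963
D_2 = 17.9609
D_3 = 22.2536
D_4 = 27.5722
D_5 = 34.1619
D_6 = 42.3266
Terminal value at t=6: TV = D_7/(r−g) = 44.1890/(0.099−0.044) = 803.4364
P₀ = 14.4963/(1+0.099)^1 + 17.9609/(1+0.099)^2 + 22.2536/(1+0.099)^3 + 27.5722/(1+0.099)^4 + 34.1619/(1+0.099)^5 + 42.3266/(1+0.099)^6 + 803.4364/(1+0.099)^6 = 565.0592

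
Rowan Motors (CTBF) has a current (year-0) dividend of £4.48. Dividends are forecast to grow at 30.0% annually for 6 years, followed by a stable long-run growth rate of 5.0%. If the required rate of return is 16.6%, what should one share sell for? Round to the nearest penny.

£117.91

Two-stage DDM. Project D₁…D_6 at 0.3, terminal growth 0.05, discount at r = 0.166.
D_1 = 5.8240
D_2 = 7.5712
D_3 = 9.8426
D_4 = 12.7953
D_5 = 16.6339
D_6 = 21.6241
Terminal value at t=6: TV = D_7/(r−g) = 22.7053/(0.166−0.05) = 195.7354
P₀ = 5.8240/(1+0.166)^1 + 7.5712/(1+0.166)^2 + 9.8426/(1+0.166)^3 + 12.7953/(1+0.166)^4 + 16.6339/(1+0.166)^5 + 21.6241/(1+0.166)^6 + 195.7354/(1+0.166)^6 = 117.9072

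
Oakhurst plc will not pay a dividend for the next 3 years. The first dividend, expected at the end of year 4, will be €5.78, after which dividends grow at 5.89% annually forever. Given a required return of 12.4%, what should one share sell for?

€62.52

Deferred-dividend DDM. At t=3 the remaining stream is a growing perpetuity with first payment D_4 = 5.78.
V_3 = D_4/(r−g) = 5.78/(0.124−0.0589) = 88.7865
P₀ = V_3/(1+r)^3 = 88.7865/(1+0.124)^3 = 62.5242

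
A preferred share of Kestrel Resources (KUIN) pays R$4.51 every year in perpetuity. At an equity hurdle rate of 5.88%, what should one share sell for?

Zero-growth DDM (perpetuity): P₀ = D/r = 4.51 / 0.0588 = 76.7007

R$76.70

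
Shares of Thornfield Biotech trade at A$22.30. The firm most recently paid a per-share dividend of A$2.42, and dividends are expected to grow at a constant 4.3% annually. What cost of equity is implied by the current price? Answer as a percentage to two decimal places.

Rearranging the constant-growth DDM: r = D₁/P₀ + g.
D₁ = 2.42 × (1 + 0.043) = 2.5241.
r = 2.5241 / 22.30 + 0.043 = 0.11319 + 0.043 = 0.15619

15.62%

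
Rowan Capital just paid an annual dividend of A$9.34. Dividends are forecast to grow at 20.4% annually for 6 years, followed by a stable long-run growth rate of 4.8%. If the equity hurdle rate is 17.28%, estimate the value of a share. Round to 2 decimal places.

Two-stage DDM. Project D₁…D_6 at 0.204, terminal growth 0.048, discount at r = 0.1728.
D_1 = 11.2454
D_2 = 13.5394
D_3 = 16.3015
D_4 = 19.6270
D_5 = 23.6308
D_6 = 28.4515
Terminal value at t=6: TV = D_7/(r−g) = 29.8172/(0.1728−0.048) = 238.9200
P₀ = 11.2454/(1+0.1728)^1 + 13.5394/(1+0.1728)^2 + 16.3015/(1+0.1728)^3 + 19.6270/(1+0.1728)^4 + 23.6308/(1+0.1728)^5 + 28.4515/(1+0.1728)^6 + 238.9200/(1+0.1728)^6 = 153.3095

A$153.31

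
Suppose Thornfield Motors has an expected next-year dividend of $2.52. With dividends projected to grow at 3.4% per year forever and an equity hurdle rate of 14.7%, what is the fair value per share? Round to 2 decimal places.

$22.30

Gordon growth model: P₀ = D₁/(r − g), with D₁ = 2.52 given directly.
P₀ = 2.5200 / (0.147 − 0.034) = 2.5200 / 0.113 = 22.3009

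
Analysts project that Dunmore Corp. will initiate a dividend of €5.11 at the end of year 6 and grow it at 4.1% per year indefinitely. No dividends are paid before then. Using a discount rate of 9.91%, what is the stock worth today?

€54.84

Deferred-dividend DDM. At t=5 the remaining stream is a growing perpetuity with first payment D_6 = 5.11.
V_5 = D_6/(r−g) = 5.11/(0.0991−0.041) = 87.9518
P₀ = V_5/(1+r)^5 = 87.9518/(1+0.0991)^5 = 54.8351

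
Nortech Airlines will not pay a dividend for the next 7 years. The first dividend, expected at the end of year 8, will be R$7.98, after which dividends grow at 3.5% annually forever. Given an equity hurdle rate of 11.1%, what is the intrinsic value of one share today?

Deferred-dividend DDM. At t=7 the remaining stream is a growing perpetuity with first payment D_8 = 7.98.
V_7 = D_8/(r−g) = 7.98/(0.111−0.035) = 105.0000
P₀ = V_7/(1+r)^7 = 105.0000/(1+0.111)^7 = 50.2563

R$50.26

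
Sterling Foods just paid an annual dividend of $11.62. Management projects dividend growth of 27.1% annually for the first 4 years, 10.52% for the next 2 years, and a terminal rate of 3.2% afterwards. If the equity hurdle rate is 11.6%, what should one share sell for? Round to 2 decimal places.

$339.10

Three-stage DDM. Project D₁…D_6; terminal Gordon value at t=6 with g = 0.032; discount at r = 0.116.
D_1 = 14.7690
D_2 = 18.7714
D_3 = 23.8585
D_4 = 30.3241
D_5 = 33.5142
D_6 = 37.0399
TV_6 = 38.2252/(0.116−0.032) = 455.0619
P₀ = Σ Dₜ/(1+r)ᵗ + TV_6/(1+r)^6 = 339.1045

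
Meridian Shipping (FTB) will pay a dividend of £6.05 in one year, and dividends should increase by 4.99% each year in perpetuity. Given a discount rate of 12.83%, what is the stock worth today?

Gordon growth model: P₀ = D₁/(r − g), with D₁ = 6.05 given directly.
P₀ = 6.0500 / (0.1283 − 0.0499) = 6.0500 / 0.0784 = 77.1684

£77.17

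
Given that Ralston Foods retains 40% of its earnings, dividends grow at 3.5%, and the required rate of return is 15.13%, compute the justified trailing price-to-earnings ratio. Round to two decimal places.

Payout ratio b = 1 − 0.40 = 0.60.
Justified trailing P/E = b(1+g)/(r−g) = 0.60×(1+0.035)/(0.1513−0.035) = 5.3396

5.34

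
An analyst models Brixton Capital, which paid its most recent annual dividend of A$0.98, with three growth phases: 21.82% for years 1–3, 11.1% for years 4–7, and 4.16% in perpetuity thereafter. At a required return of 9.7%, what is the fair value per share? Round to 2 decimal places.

A$35.73

Three-stage DDM. Project D₁…D_7; terminal Gordon value at t=7 with g = 0.0416; discount at r = 0.097.
D_1 = 1.1938
D_2 = 1.4543
D_3 = 1.7717
D_4 = 1.9683
D_5 = 2.1868
D_6 = 2.4295
D_7 = 2.6992
TV_7 = 2.8115/(0.097−0.0416) = 50.7492
P₀ = Σ Dₜ/(1+r)ᵗ + TV_7/(1+r)^7 = 35.7254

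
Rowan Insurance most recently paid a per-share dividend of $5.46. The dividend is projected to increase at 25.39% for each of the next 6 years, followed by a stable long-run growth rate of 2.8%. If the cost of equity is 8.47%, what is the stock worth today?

Two-stage DDM. Project D₁…D_6 at 0.2539, terminal growth 0.028, discount at r = 0.0847.
D_1 = 6.8463
D_2 = 8.5846
D_3 = 10.7642
D_4 = 13.4972
D_5 = 16.9242
D_6 = 21.2212
Terminal value at t=6: TV = D_7/(r−g) = 21.8154/(0.0847−0.028) = 384.7513
P₀ = 6.8463/(1+0.0847)^1 + 8.5846/(1+0.0847)^2 + 10.7642/(1+0.0847)^3 + 13.4972/(1+0.0847)^4 + 16.9242/(1+0.0847)^5 + 21.2212/(1+0.0847)^6 + 384.7513/(1+0.0847)^6 = 292.3153

$292.32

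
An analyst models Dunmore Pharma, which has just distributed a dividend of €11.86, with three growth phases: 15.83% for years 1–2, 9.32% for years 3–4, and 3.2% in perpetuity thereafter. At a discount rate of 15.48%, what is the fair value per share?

€135.68

Three-stage DDM. Project D₁…D_4; terminal Gordon value at t=4 with g = 0.032; discount at r = 0.1548.
D_1 = 13.7374
D_2 = 15.9121
D_3 = 17.3951
D_4 = 19.0163
TV_4 = 19.6248/(0.1548−0.032) = 159.8113
P₀ = Σ Dₜ/(1+r)ᵗ + TV_4/(1+r)^4 = 135.6793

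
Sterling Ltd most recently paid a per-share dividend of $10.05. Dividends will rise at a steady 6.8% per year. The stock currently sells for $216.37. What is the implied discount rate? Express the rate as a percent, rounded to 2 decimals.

Rearranging the constant-growth DDM: r = D₁/P₀ + g.
D₁ = 10.05 × (1 + 0.068) = 10.7334.
r = 10.7334 / 216.37 + 0.068 = 0.04961 + 0.068 = 0.11761

11.76%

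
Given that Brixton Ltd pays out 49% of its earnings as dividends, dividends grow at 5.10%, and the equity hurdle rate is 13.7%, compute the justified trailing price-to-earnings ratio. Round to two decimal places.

Justified trailing P/E = b(1+g)/(r−g) = 0.49×(1+0.051)/(0.137−0.051) = 5.9883

5.99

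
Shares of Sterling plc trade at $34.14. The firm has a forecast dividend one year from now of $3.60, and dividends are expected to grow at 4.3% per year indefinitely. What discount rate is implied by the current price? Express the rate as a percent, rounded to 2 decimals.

14.84%

Rearranging the constant-growth DDM: r = D₁/P₀ + g.
r = 3.6000 / 34.14 + 0.043 = 0.10545 + 0.043 = 0.14845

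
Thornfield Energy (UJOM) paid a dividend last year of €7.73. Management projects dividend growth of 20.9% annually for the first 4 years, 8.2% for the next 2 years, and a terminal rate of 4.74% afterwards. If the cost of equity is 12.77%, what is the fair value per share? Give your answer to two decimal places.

Three-stage DDM. Project D₁…D_6; terminal Gordon value at t=6 with g = 0.0474; discount at r = 0.1277.
D_1 = 9.3456
D_2 = 11.2988
D_3 = 13.6602
D_4 = 16.5152
D_5 = 17.8695
D_6 = 19.3348
TV_6 = 20.2512/(0.1277−0.0474) = 252.1949
P₀ = Σ Dₜ/(1+r)ᵗ + TV_6/(1+r)^6 = 178.7323

€178.73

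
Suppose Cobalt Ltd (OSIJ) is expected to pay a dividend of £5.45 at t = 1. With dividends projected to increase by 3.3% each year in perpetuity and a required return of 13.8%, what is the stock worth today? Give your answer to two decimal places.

Gordon growth model: P₀ = D₁/(r − g), with D₁ = 5.45 given directly.
P₀ = 5.4500 / (0.138 − 0.033) = 5.4500 / 0.105 = 51.9048

£51.90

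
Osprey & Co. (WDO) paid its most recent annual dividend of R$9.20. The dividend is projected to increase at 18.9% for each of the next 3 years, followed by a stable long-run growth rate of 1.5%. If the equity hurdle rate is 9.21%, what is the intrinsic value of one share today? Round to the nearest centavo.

R$189.09

Two-stage DDM. Project D₁…D_3 at 0.189, terminal growth 0.015, discount at r = 0.0921.
D_1 = 10.9388
D_2 = 13.0062
D_3 = 15.4644
Terminal value at t=3: TV = D_4/(r−g) = 15.6964/(0.0921−0.015) = 203.5847
P₀ = 10.9388/(1+0.0921)^1 + 13.0062/(1+0.0921)^2 + 15.4644/(1+0.0921)^3 + 203.5847/(1+0.0921)^3 = 189.0935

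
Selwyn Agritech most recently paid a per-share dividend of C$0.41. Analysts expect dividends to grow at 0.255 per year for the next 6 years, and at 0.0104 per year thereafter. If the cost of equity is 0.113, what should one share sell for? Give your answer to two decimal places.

C$12.12

Two-stage DDM. Project D₁…D_6 at 0.255, terminal growth 0.0104, discount at r = 0.113.
D_1 = 0.5145
D_2 = 0.6458
D_3 = 0.8104
D_4 = 1.0171
D_5 = 1.2764
D_6 = 1.6019
Terminal value at t=6: TV = D_7/(r−g) = 1.6186/(0.113−0.0104) = 15.7758
P₀ = 0.5145/(1+0.113)^1 + 0.6458/(1+0.113)^2 + 0.8104/(1+0.113)^3 + 1.0171/(1+0.113)^4 + 1.2764/(1+0.113)^5 + 1.6019/(1+0.113)^6 + 15.7758/(1+0.113)^6 = 12.1232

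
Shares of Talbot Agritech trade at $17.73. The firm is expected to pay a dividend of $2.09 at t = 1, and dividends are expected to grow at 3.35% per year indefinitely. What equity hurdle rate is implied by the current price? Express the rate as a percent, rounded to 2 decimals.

Rearranging the constant-growth DDM: r = D₁/P₀ + g.
r = 2.0900 / 17.73 + 0.0335 = 0.11788 + 0.0335 = 0.15138

15.14%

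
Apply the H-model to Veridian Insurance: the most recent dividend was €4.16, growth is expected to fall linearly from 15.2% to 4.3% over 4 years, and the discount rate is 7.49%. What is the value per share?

H-model: P₀ = D₀[(1+g_L) + H(g_S−g_L)]/(r−g_L), with H = 4/2 = 2.
P₀ = 4.16 × [(1+0.043) + 2×(0.152−0.043)] / (0.0749−0.043)
   = 4.16 × 1.2610 / 0.0319 = 164.4439

€164.44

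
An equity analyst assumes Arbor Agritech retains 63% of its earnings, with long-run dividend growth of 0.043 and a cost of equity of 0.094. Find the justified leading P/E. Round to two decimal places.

Payout ratio b = 1 − 0.63 = 0.37.
Justified leading P/E = b/(r−g) = 0.37/(0.094−0.043) = 7.2549

7.25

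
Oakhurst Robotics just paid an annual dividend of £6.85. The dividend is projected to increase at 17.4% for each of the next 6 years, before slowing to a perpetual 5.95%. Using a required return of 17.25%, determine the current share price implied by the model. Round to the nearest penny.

Two-stage DDM. Project D₁…D_6 at 0.174, terminal growth 0.0595, discount at r = 0.1725.
D_1 = 8.0419
D_2 = 9.4412
D_3 = 11.0840
D_4 = 13.0126
D_5 = 15.2768
D_6 = 17.9349
Terminal value at t=6: TV = D_7/(r−g) = 19.0020/(0.1725−0.0595) = 168.1596
P₀ = 8.0419/(1+0.1725)^1 + 9.4412/(1+0.1725)^2 + 11.0840/(1+0.1725)^3 + 13.0126/(1+0.1725)^4 + 15.2768/(1+0.1725)^5 + 17.9349/(1+0.1725)^6 + 168.1596/(1+0.1725)^6 = 106.0053

£106.01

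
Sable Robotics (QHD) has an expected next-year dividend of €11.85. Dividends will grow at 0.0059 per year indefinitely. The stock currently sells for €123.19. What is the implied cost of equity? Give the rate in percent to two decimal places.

10.21%

Rearranging the constant-growth DDM: r = D₁/P₀ + g.
r = 11.8500 / 123.19 + 0.0059 = 0.09619 + 0.0059 = 0.10209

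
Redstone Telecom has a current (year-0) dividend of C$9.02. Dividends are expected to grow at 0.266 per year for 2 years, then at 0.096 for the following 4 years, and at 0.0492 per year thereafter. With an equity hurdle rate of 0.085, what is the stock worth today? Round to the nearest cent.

Three-stage DDM. Project D₁…D_6; terminal Gordon value at t=6 with g = 0.0492; discount at r = 0.085.
D_1 = 11.4193
D_2 = 14.4569
D_3 = 15.8447
D_4 = 17.3658
D_5 = 19.0329
D_6 = 20.8601
TV_6 = 21.8864/(0.085−0.0492) = 611.3521
P₀ = Σ Dₜ/(1+r)ᵗ + TV_6/(1+r)^6 = 447.9100

C$447.91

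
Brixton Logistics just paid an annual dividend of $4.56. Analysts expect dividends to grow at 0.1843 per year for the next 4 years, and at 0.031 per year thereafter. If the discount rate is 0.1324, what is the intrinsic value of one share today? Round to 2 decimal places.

$75.89

Two-stage DDM. Project D₁…D_4 at 0.1843, terminal growth 0.031, discount at r = 0.1324.
D_1 = 5.4004
D_2 = 6.3957
D_3 = 7.5744
D_4 = 8.9704
Terminal value at t=4: TV = D_5/(r−g) = 9.2485/(0.1324−0.031) = 91.2079
P₀ = 5.4004/(1+0.1324)^1 + 6.3957/(1+0.1324)^2 + 7.5744/(1+0.1324)^3 + 8.9704/(1+0.1324)^4 + 91.2079/(1+0.1324)^4 = 75.8947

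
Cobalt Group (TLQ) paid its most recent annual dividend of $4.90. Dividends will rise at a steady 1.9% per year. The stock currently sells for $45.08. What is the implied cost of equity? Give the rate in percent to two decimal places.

Rearranging the constant-growth DDM: r = D₁/P₀ + g.
D₁ = 4.90 × (1 + 0.019) = 4.9931.
r = 4.9931 / 45.08 + 0.019 = 0.11076 + 0.019 = 0.12976

12.98%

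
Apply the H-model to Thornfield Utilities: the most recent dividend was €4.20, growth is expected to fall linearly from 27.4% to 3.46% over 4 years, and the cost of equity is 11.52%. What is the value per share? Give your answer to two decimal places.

€78.86

H-model: P₀ = D₀[(1+g_L) + H(g_S−g_L)]/(r−g_L), with H = 4/2 = 2.
P₀ = 4.20 × [(1+0.0346) + 2×(0.274−0.0346)] / (0.1152−0.0346)
   = 4.20 × 1.5134 / 0.0806 = 78.8620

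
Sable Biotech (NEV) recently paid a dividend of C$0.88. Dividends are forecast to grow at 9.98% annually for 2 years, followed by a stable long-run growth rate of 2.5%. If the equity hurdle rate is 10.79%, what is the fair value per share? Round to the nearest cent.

Two-stage DDM. Project D₁…D_2 at 0.0998, terminal growth 0.025, discount at r = 0.1079.
D_1 = 0.9678
D_2 = 1.0644
Terminal value at t=2: TV = D_3/(r−g) = 1.0910/(0.1079−0.025) = 13.1607
P₀ = 0.9678/(1+0.1079)^1 + 1.0644/(1+0.1079)^2 + 13.1607/(1+0.1079)^2 = 12.4628

C$12.46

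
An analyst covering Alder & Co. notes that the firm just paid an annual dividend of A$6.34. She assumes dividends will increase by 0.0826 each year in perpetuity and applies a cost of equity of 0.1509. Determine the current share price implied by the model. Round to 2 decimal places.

A$100.49

Gordon growth model: P₀ = D₁/(r − g). D₁ = 6.34 × (1 + 0.0826) = 6.8637.
P₀ = 6.8637 / (0.1509 − 0.0826) = 6.8637 / 0.0683 = 100.4932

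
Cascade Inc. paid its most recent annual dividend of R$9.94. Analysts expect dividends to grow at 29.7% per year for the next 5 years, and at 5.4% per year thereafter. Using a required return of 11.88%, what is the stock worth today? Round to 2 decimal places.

R$417.66

Two-stage DDM. Project D₁…D_5 at 0.297, terminal growth 0.054, discount at r = 0.1188.
D_1 = 12.8922
D_2 = 16.7212
D_3 = 21.6873
D_4 = 28.1285
D_5 = 36.4826
Terminal value at t=5: TV = D_6/(r−g) = 38.4527/(0.1188−0.054) = 593.4059
P₀ = 12.8922/(1+0.1188)^1 + 16.7212/(1+0.1188)^2 + 21.6873/(1+0.1188)^3 + 28.1285/(1+0.1188)^4 + 36.4826/(1+0.1188)^5 + 593.4059/(1+0.1188)^5 = 417.6577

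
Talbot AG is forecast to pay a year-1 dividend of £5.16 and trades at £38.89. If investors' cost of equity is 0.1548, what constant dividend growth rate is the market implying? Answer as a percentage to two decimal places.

2.21%

From P₀ = D₁/(r − g), the implied growth is g = r − D₁/P₀.
g = 0.1548 − 5.16/38.89 = 0.1548 − 0.13268 = 0.02212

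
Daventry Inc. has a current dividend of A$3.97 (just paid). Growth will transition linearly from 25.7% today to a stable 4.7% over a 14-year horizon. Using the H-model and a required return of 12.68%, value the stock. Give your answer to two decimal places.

H-model: P₀ = D₀[(1+g_L) + H(g_S−g_L)]/(r−g_L), with H = 14/2 = 7.
P₀ = 3.97 × [(1+0.047) + 7×(0.257−0.047)] / (0.1268−0.047)
   = 3.97 × 2.5170 / 0.0798 = 125.2192

A$125.22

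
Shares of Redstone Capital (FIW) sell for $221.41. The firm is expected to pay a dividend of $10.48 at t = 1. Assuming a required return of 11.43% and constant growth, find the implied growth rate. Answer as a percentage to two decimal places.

From P₀ = D₁/(r − g), the implied growth is g = r − D₁/P₀.
g = 0.1143 − 10.48/221.41 = 0.1143 − 0.04733 = 0.06697

6.70%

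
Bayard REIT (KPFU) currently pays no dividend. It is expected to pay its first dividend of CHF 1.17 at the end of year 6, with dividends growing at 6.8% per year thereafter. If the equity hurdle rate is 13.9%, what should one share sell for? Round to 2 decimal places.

CHF 8.60

Deferred-dividend DDM. At t=5 the remaining stream is a growing perpetuity with first payment D_6 = 1.17.
V_5 = D_6/(r−g) = 1.17/(0.139−0.068) = 16.4789
P₀ = V_5/(1+r)^5 = 16.4789/(1+0.139)^5 = 8.5962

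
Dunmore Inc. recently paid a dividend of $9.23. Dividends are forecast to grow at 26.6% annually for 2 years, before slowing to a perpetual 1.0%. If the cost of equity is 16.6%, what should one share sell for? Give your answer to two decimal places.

$91.35

Two-stage DDM. Project D₁…D_2 at 0.266, terminal growth 0.01, discount at r = 0.166.
D_1 = 11.6852
D_2 = 14.7934
Terminal value at t=2: TV = D_3/(r−g) = 14.9414/(0.166−0.01) = 95.7780
P₀ = 11.6852/(1+0.166)^1 + 14.7934/(1+0.166)^2 + 95.7780/(1+0.166)^2 = 91.3507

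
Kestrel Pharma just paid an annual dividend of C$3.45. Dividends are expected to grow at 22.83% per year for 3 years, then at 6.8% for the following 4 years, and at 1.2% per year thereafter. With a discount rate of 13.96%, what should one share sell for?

C$53.21

Three-stage DDM. Project D₁…D_7; terminal Gordon value at t=7 with g = 0.012; discount at r = 0.1396.
D_1 = 4.2376
D_2 = 5.2051
D_3 = 6.3934
D_4 = 6.8282
D_5 = 7.2925
D_6 = 7.7884
D_7 = 8.3180
TV_7 = 8.4178/(0.1396−0.012) = 65.9701
P₀ = Σ Dₜ/(1+r)ᵗ + TV_7/(1+r)^7 = 53.2061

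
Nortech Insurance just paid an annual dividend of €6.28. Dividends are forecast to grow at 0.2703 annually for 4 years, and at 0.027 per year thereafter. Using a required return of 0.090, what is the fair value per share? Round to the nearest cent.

Two-stage DDM. Project D₁…D_4 at 0.2703, terminal growth 0.027, discount at r = 0.09.
D_1 = 7.9775
D_2 = 10.1338
D_3 = 12.8730
D_4 = 16.3525
Terminal value at t=4: TV = D_5/(r−g) = 16.7940/(0.09−0.027) = 266.5721
P₀ = 7.9775/(1+0.09)^1 + 10.1338/(1+0.09)^2 + 12.8730/(1+0.09)^3 + 16.3525/(1+0.09)^4 + 266.5721/(1+0.09)^4 = 226.2195

€226.22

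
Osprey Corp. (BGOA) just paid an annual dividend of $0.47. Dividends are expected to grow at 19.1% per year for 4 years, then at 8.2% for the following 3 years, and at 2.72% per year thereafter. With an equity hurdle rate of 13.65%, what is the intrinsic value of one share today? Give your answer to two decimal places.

Three-stage DDM. Project D₁…D_7; terminal Gordon value at t=7 with g = 0.0272; discount at r = 0.1365.
D_1 = 0.5598
D_2 = 0.6667
D_3 = 0.7940
D_4 = 0.9457
D_5 = 1.0232
D_6 = 1.1071
D_7 = 1.1979
TV_7 = 1.2305/(0.1365−0.0272) = 11.2580
P₀ = Σ Dₜ/(1+r)ᵗ + TV_7/(1+r)^7 = 8.2561

$8.26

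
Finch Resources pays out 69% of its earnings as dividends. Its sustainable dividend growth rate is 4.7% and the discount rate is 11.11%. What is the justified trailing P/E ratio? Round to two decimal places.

Justified trailing P/E = b(1+g)/(r−g) = 0.69×(1+0.047)/(0.1111−0.047) = 11.2704

11.27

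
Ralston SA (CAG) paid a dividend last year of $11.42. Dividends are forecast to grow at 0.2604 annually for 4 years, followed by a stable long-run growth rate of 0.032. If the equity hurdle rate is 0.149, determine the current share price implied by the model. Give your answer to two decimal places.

Two-stage DDM. Project D₁…D_4 at 0.2604, terminal growth 0.032, discount at r = 0.149.
D_1 = 14.3938
D_2 = 18.1419
D_3 = 22.8661
D_4 = 28.8204
Terminal value at t=4: TV = D_5/(r−g) = 29.7426/(0.149−0.032) = 254.2105
P₀ = 14.3938/(1+0.149)^1 + 18.1419/(1+0.149)^2 + 22.8661/(1+0.149)^3 + 28.8204/(1+0.149)^4 + 254.2105/(1+0.149)^4 = 203.7310

$203.73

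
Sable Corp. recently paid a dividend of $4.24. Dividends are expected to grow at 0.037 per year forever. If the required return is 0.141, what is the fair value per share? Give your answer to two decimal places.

$42.28

Gordon growth model: P₀ = D₁/(r − g). D₁ = 4.24 × (1 + 0.037) = 4.3969.
P₀ = 4.3969 / (0.141 − 0.037) = 4.3969 / 0.104 = 42.2777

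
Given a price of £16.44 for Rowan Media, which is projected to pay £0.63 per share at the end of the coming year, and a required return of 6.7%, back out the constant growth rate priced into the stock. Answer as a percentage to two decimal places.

2.87%

From P₀ = D₁/(r − g), the implied growth is g = r − D₁/P₀.
g = 0.067 − 0.63/16.44 = 0.067 − 0.03832 = 0.02868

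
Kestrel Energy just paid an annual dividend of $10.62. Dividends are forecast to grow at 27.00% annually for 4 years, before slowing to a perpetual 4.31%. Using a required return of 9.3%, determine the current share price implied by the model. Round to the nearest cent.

Two-stage DDM. Project D₁…D_4 at 0.27, terminal growth 0.0431, discount at r = 0.093.
D_1 = 13.4874
D_2 = 17.1290
D_3 = 21.7538
D_4 = 27.6274
Terminal value at t=4: TV = D_5/(r−g) = 28.8181/(0.093−0.0431) = 577.5170
P₀ = 13.4874/(1+0.093)^1 + 17.1290/(1+0.093)^2 + 21.7538/(1+0.093)^3 + 27.6274/(1+0.093)^4 + 577.5170/(1+0.093)^4 = 467.3501

$467.35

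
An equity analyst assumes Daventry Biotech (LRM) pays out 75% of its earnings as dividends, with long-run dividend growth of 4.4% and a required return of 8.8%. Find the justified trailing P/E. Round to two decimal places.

Justified trailing P/E = b(1+g)/(r−g) = 0.75×(1+0.044)/(0.088−0.044) = 17.7955

17.80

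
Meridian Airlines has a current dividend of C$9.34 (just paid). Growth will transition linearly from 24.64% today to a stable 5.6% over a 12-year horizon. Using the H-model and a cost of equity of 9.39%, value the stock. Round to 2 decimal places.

C$541.77

H-model: P₀ = D₀[(1+g_L) + H(g_S−g_L)]/(r−g_L), with H = 12/2 = 6.
P₀ = 9.34 × [(1+0.056) + 6×(0.2464−0.056)] / (0.0939−0.056)
   = 9.34 × 2.1984 / 0.0379 = 541.7693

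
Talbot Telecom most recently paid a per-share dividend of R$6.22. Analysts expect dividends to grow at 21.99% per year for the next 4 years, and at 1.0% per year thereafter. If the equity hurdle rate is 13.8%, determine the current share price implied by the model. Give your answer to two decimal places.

Two-stage DDM. Project D₁…D_4 at 0.2199, terminal growth 0.01, discount at r = 0.138.
D_1 = 7.5878
D_2 = 9.2563
D_3 = 11.2918
D_4 = 13.7749
Terminal value at t=4: TV = D_5/(r−g) = 13.9126/(0.138−0.01) = 108.6923
P₀ = 7.5878/(1+0.138)^1 + 9.2563/(1+0.138)^2 + 11.2918/(1+0.138)^3 + 13.7749/(1+0.138)^4 + 108.6923/(1+0.138)^4 = 94.4985

R$94.50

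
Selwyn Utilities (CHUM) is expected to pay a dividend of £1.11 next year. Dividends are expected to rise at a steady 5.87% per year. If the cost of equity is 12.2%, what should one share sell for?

Gordon growth model: P₀ = D₁/(r − g), with D₁ = 1.11 given directly.
P₀ = 1.1100 / (0.122 − 0.0587) = 1.1100 / 0.0633 = 17.5355

£17.54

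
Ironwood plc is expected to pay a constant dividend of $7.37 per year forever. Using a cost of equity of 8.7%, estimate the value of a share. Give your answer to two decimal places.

$84.71

Zero-growth DDM (perpetuity): P₀ = D/r = 7.37 / 0.087 = 84.7126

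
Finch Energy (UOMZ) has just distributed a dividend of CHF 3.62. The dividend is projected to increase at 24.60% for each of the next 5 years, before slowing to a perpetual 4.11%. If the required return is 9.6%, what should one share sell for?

CHF 157.40

Two-stage DDM. Project D₁…D_5 at 0.246, terminal growth 0.0411, discount at r = 0.096.
D_1 = 4.5105
D_2 = 5.6201
D_3 = 7.0027
D_4 = 8.7253
D_5 = 10.8717
Terminal value at t=5: TV = D_6/(r−g) = 11.3186/(0.096−0.0411) = 206.1669
P₀ = 4.5105/(1+0.096)^1 + 5.6201/(1+0.096)^2 + 7.0027/(1+0.096)^3 + 8.7253/(1+0.096)^4 + 10.8717/(1+0.096)^5 + 206.1669/(1+0.096)^5 = 157.4012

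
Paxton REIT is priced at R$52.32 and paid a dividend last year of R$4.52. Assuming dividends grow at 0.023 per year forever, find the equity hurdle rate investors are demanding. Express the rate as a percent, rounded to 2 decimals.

11.14%

Rearranging the constant-growth DDM: r = D₁/P₀ + g.
D₁ = 4.52 × (1 + 0.023) = 4.6240.
r = 4.6240 / 52.32 + 0.023 = 0.08838 + 0.023 = 0.11138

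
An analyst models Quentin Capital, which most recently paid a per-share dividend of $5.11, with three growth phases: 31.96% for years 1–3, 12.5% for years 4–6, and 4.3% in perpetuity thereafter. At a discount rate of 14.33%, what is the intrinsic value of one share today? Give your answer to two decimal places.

$121.23

Three-stage DDM. Project D₁…D_6; terminal Gordon value at t=6 with g = 0.043; discount at r = 0.1433.
D_1 = 6.7432
D_2 = 8.8983
D_3 = 11.7422
D_4 = 13.2099
D_5 = 14.8612
D_6 = 16.7188
TV_6 = 17.4377/(0.1433−0.043) = 173.8556
P₀ = Σ Dₜ/(1+r)ᵗ + TV_6/(1+r)^6 = 121.2321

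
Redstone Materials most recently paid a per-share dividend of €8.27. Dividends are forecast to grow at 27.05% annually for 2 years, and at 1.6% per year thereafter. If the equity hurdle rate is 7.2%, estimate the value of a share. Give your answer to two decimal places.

€232.17

Two-stage DDM. Project D₁…D_2 at 0.2705, terminal growth 0.016, discount at r = 0.072.
D_1 = 10.5070
D_2 = 13.3492
Terminal value at t=2: TV = D_3/(r−g) = 13.5628/(0.072−0.016) = 242.1924
P₀ = 10.5070/(1+0.072)^1 + 13.3492/(1+0.072)^2 + 242.1924/(1+0.072)^2 = 232.1692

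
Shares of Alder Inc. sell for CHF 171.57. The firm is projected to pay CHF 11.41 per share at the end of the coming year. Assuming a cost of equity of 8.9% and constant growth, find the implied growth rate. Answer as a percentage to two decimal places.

2.25%

From P₀ = D₁/(r − g), the implied growth is g = r − D₁/P₀.
g = 0.089 − 11.41/171.57 = 0.089 − 0.06650 = 0.02250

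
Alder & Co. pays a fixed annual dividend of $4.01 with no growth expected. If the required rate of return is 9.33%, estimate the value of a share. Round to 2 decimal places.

Zero-growth DDM (perpetuity): P₀ = D/r = 4.01 / 0.0933 = 42.9796

$42.98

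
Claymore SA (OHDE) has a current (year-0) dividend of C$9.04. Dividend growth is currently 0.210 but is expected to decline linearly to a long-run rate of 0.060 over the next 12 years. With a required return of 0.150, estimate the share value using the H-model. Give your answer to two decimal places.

H-model: P₀ = D₀[(1+g_L) + H(g_S−g_L)]/(r−g_L), with H = 12/2 = 6.
P₀ = 9.04 × [(1+0.06) + 6×(0.21−0.06)] / (0.15−0.06)
   = 9.04 × 1.9600 / 0.09 = 196.8711

C$196.87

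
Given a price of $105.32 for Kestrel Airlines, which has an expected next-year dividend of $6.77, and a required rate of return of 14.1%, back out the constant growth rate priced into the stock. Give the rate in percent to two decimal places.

7.67%

From P₀ = D₁/(r − g), the implied growth is g = r − D₁/P₀.
g = 0.141 − 6.77/105.32 = 0.141 − 0.06428 = 0.07672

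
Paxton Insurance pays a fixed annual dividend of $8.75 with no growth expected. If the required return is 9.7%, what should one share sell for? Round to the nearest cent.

$90.21

Zero-growth DDM (perpetuity): P₀ = D/r = 8.75 / 0.097 = 90.2062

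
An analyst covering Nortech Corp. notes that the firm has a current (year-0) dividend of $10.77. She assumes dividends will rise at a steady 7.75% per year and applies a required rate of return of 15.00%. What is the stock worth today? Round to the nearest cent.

Gordon growth model: P₀ = D₁/(r − g). D₁ = 10.77 × (1 + 0.0775) = 11.6047.
P₀ = 11.6047 / (0.15 − 0.0775) = 11.6047 / 0.0725 = 160.0645

$160.06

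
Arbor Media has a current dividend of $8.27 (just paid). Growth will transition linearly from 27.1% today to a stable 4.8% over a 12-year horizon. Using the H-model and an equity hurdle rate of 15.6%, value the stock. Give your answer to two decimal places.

$182.71

H-model: P₀ = D₀[(1+g_L) + H(g_S−g_L)]/(r−g_L), with H = 12/2 = 6.
P₀ = 8.27 × [(1+0.048) + 6×(0.271−0.048)] / (0.156−0.048)
   = 8.27 × 2.3860 / 0.108 = 182.7057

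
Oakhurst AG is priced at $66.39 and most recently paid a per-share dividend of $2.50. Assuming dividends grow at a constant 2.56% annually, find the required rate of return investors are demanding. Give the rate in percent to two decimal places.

Rearranging the constant-growth DDM: r = D₁/P₀ + g.
D₁ = 2.50 × (1 + 0.0256) = 2.5640.
r = 2.5640 / 66.39 + 0.0256 = 0.03862 + 0.0256 = 0.06422

6.42%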